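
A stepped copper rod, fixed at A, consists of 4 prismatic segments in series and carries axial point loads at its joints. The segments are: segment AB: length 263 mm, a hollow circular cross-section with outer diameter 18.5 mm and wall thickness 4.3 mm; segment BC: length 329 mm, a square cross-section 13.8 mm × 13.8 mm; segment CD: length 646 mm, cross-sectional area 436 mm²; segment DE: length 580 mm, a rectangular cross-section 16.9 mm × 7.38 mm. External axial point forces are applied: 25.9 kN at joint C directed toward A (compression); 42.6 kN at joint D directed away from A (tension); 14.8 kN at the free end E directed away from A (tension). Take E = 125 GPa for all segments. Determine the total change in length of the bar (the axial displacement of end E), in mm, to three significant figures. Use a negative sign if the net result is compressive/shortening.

Internal axial forces (sectioning from the free end, tension +): N_DE = 14.8 kN, N_CD = 57.4 kN, N_BC = 31.5 kN, N_AB = 31.5 kN.
A_AB = 191.8 mm².
A_BC = 190.4 mm².
A_DE = 124.7 mm².
δ_AB = 31500·263/(191.8·125000) = 0.3455 mm
δ_BC = 31500·329/(190.4·125000) = 0.4353 mm
δ_CD = 57400·646/(436·125000) = 0.6804 mm
δ_DE = 14800·580/(124.7·125000) = 0.5506 mm
δ = Σδ_i = 2.012 mm.

2.01 mm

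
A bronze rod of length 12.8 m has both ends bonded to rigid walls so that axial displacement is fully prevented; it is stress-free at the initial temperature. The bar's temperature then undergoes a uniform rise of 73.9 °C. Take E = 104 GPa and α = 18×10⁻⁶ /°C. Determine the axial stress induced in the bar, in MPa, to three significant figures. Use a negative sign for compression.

-138 MPa

Free thermal expansion αLΔT = 18e-6 · 12800 · 73.9 = 17.03 mm.
The walls impose strain ε = −(17.03)/12800 = -1.3302e-03; σ = Eε = 104000 · -1.3302e-03 = -138.3 MPa.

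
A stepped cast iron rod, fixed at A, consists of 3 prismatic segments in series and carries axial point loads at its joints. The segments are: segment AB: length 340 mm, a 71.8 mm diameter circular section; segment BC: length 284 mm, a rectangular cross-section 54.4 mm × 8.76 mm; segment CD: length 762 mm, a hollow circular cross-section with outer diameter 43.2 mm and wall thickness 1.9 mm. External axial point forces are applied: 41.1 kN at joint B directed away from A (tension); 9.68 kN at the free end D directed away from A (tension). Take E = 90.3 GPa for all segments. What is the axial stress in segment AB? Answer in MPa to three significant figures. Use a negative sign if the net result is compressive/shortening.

12.5 MPa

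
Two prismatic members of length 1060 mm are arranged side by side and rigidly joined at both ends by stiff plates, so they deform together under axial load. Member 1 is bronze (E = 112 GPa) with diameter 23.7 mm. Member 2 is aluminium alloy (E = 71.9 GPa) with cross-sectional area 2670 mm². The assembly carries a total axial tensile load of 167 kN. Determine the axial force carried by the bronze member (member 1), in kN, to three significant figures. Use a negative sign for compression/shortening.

A_1 = 441.2 mm².
Equal strain + equilibrium ⇒ each member carries load in proportion to AE: A₁E₁ = 49410000 N, A₂E₂ = 192000000 N, ΣAE = 241400000 N.
F₁ = P·A₁E₁/ΣAE = 167000·49410000/241400000 = 34180 N.

34.2 kN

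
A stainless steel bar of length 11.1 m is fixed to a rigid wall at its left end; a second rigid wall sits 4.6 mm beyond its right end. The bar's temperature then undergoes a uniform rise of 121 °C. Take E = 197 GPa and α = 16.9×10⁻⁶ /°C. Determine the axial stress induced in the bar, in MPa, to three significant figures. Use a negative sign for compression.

Free thermal expansion αLΔT = 16.9e-6 · 11100 · 121 = 22.7 mm.
The walls engage after the gap closes; constrained expansion = 22.7 − 4.6 = 18.1 mm.
The walls impose strain ε = −(18.1)/11100 = -1.6305e-03; σ = Eε = 197000 · -1.6305e-03 = -321.2 MPa.

-321 MPa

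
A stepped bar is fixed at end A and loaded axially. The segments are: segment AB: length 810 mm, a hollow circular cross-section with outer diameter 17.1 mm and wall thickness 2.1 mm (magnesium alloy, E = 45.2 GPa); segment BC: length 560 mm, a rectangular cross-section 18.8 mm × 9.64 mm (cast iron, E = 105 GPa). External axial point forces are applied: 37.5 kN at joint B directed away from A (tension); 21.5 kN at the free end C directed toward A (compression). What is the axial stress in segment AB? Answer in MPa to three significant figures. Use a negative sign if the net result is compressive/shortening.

162 MPa

Internal axial forces (sectioning from the free end, tension +): N_BC = -21.5 kN, N_AB = 16 kN.
A_AB = 98.96 mm².
σ_AB = N_AB/A_AB = 16000/98.96 = 161.7 MPa.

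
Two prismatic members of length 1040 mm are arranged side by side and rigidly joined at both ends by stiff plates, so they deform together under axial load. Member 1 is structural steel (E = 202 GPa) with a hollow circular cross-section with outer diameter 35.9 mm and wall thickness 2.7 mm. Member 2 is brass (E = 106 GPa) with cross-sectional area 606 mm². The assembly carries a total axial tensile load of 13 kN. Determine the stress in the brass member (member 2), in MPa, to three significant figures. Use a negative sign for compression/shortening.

11.4 MPa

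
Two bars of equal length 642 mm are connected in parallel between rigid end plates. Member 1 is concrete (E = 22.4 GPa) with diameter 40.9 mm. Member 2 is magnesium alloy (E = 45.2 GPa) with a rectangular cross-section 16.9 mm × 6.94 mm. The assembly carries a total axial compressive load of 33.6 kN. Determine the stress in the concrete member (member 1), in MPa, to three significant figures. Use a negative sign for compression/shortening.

-21.7 MPa

A_1 = 1314 mm².
A_2 = 117.3 mm².
Equal strain + equilibrium ⇒ each member carries load in proportion to AE: A₁E₁ = 29430000 N, A₂E₂ = 5301000 N, ΣAE = 34730000 N.
σ₁ = P·E₁/ΣAE = -33600·22400/34730000 = -21.67 MPa.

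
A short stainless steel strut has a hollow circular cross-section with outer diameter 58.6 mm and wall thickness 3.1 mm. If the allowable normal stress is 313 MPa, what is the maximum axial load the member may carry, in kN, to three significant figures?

A = 540.5 mm².
P_max = σ_allow · A = 313 · 540.5 = 169200 N = 169.2 kN.

169 kN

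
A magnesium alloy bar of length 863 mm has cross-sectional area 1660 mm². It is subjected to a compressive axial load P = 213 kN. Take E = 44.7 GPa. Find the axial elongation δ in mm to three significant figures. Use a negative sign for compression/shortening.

-2.48 mm

δ_mech = NL/(AE) = -213000·863/(1660·44700) = -2.477 mm.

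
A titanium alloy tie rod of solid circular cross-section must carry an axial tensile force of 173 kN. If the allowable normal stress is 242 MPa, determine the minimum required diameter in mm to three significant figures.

30.2 mm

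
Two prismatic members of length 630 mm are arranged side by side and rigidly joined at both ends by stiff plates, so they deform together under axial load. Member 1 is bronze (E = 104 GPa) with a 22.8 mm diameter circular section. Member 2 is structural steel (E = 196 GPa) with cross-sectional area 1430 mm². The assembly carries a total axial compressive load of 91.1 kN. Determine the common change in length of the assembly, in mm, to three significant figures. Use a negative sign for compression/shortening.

-0.178 mm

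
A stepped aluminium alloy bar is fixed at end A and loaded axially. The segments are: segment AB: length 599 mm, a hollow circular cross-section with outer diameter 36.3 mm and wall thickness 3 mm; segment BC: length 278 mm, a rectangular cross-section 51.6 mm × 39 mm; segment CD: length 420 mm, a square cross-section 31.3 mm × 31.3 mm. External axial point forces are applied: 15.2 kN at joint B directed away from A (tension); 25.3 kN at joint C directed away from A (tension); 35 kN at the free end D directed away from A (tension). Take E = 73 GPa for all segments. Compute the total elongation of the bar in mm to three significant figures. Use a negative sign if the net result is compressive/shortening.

2.29 mm

Internal axial forces (sectioning from the free end, tension +): N_CD = 35 kN, N_BC = 60.3 kN, N_AB = 75.5 kN.
A_AB = 313.8 mm².
A_BC = 2012 mm².
A_CD = 979.7 mm².
δ_AB = 75500·599/(313.8·73000) = 1.974 mm
δ_BC = 60300·278/(2012·73000) = 0.1141 mm
δ_CD = 35000·420/(979.7·73000) = 0.2055 mm
δ = Σδ_i = 2.294 mm.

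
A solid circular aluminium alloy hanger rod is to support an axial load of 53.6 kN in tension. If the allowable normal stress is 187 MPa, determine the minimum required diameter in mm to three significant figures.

Required area A ≥ P/σ_allow = 53600/187 = 286.6 mm².
For a solid circular section, d ≥ √(4A/π) = 19.1 mm.

19.1 mm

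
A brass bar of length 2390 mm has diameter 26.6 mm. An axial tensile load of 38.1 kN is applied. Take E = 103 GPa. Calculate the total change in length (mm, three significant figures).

1.59 mm

A = 555.7 mm².
δ_mech = NL/(AE) = 38100·2390/(555.7·103000) = 1.591 mm.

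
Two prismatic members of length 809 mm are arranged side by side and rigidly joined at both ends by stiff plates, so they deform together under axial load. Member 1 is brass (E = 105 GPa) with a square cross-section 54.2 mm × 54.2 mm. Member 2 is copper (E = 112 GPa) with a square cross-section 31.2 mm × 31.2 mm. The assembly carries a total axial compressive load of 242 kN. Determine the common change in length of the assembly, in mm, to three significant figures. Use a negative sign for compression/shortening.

A_1 = 2938 mm².
A_2 = 973.4 mm².
Equal strain + equilibrium ⇒ each member carries load in proportion to AE: A₁E₁ = 308500000 N, A₂E₂ = 109000000 N, ΣAE = 417500000 N.
δ = PL/ΣAE = -242000·809/417500000 = -0.469 mm.

-0.469 mm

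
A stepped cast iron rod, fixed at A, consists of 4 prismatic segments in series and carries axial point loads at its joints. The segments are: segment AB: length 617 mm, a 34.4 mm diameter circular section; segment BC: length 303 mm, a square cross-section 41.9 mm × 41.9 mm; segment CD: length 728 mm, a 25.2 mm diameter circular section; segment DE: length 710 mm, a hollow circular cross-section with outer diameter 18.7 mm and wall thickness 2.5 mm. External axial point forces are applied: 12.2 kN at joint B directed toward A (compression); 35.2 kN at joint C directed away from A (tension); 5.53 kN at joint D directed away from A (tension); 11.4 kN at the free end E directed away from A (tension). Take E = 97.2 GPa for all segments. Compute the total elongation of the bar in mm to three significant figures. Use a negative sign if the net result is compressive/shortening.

Internal axial forces (sectioning from the free end, tension +): N_DE = 11.4 kN, N_CD = 16.93 kN, N_BC = 52.13 kN, N_AB = 39.93 kN.
A_AB = 929.4 mm².
A_BC = 1756 mm².
A_CD = 498.8 mm².
A_DE = 127.2 mm².
δ_AB = 39930·617/(929.4·97200) = 0.2727 mm
δ_BC = 52130·303/(1756·97200) = 0.09256 mm
δ_CD = 16930·728/(498.8·97200) = 0.2542 mm
δ_DE = 11400·710/(127.2·97200) = 0.6545 mm
δ = Σδ_i = 1.274 mm.

1.27 mm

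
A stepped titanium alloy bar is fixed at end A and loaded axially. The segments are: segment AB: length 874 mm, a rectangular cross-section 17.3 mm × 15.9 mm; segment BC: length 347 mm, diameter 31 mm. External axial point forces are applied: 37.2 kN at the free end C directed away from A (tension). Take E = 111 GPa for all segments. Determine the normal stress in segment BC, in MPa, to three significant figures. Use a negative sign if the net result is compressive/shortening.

49.3 MPa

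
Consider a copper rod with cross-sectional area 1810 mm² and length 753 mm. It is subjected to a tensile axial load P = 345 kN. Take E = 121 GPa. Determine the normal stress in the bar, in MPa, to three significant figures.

σ = N/A = 345000/1810 = 190.6 MPa.

191 MPa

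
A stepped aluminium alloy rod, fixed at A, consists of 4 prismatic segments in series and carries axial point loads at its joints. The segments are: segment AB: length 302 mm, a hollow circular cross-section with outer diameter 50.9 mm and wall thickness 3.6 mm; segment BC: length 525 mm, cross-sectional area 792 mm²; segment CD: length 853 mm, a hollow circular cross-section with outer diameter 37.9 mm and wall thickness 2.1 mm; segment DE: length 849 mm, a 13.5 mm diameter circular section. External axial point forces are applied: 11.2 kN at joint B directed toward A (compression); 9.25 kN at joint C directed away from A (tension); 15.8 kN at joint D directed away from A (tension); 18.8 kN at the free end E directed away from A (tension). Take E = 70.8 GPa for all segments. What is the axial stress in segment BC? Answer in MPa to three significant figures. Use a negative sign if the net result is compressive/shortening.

55.4 MPa

Internal axial forces (sectioning from the free end, tension +): N_DE = 18.8 kN, N_CD = 34.6 kN, N_BC = 43.85 kN, N_AB = 32.65 kN.
σ_BC = N_BC/A_BC = 43850/792 = 55.37 MPa.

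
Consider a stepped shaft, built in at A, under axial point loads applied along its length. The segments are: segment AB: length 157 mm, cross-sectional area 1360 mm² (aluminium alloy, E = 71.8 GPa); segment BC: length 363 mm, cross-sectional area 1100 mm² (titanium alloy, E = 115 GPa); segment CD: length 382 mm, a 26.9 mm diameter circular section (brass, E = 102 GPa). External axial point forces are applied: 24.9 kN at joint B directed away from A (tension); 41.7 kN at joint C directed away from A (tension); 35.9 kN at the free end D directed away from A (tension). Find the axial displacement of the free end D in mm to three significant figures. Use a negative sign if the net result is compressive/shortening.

Internal axial forces (sectioning from the free end, tension +): N_CD = 35.9 kN, N_BC = 77.6 kN, N_AB = 102.5 kN.
A_CD = 568.3 mm².
δ_AB = 102500·157/(1360·71800) = 0.1648 mm
δ_BC = 77600·363/(1100·115000) = 0.2227 mm
δ_CD = 35900·382/(568.3·102000) = 0.2366 mm
δ = Σδ_i = 0.6241 mm.

0.624 mm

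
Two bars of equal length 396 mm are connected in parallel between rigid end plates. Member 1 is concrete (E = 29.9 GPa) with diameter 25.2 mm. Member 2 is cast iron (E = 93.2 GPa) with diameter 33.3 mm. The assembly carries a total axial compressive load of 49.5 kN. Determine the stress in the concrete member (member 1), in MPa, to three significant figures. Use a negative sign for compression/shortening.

-15.4 MPa

A_1 = 498.8 mm².
A_2 = 870.9 mm².
Equal strain + equilibrium ⇒ each member carries load in proportion to AE: A₁E₁ = 14910000 N, A₂E₂ = 81170000 N, ΣAE = 96080000 N.
σ₁ = P·E₁/ΣAE = -49500·29900/96080000 = -15.4 MPa.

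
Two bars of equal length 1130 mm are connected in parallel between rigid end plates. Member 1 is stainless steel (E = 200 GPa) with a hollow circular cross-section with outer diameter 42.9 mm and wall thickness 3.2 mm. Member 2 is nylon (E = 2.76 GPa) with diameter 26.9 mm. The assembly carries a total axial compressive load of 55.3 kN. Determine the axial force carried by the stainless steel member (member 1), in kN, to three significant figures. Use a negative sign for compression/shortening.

A_1 = 399.1 mm².
A_2 = 568.3 mm².
Equal strain + equilibrium ⇒ each member carries load in proportion to AE: A₁E₁ = 79820000 N, A₂E₂ = 1569000 N, ΣAE = 81390000 N.
F₁ = P·A₁E₁/ΣAE = -55300·79820000/81390000 = -54230 N.

-54.2 kN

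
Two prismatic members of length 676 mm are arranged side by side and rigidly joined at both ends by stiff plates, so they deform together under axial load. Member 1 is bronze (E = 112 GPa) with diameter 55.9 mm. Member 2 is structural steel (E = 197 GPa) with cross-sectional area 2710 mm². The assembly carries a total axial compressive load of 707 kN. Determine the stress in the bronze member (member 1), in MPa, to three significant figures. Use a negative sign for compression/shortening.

A_1 = 2454 mm².
Equal strain + equilibrium ⇒ each member carries load in proportion to AE: A₁E₁ = 274900000 N, A₂E₂ = 533900000 N, ΣAE = 808700000 N.
σ₁ = P·E₁/ΣAE = -707000·112000/808700000 = -97.91 MPa.

-97.9 MPa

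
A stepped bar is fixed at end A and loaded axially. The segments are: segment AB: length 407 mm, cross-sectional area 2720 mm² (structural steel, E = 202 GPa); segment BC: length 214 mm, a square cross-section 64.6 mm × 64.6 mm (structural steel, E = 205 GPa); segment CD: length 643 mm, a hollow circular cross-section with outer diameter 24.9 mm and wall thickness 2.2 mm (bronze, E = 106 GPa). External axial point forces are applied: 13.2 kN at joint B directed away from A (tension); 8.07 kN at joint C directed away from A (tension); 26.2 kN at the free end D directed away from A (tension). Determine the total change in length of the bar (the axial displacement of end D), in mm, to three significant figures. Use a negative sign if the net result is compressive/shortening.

Internal axial forces (sectioning from the free end, tension +): N_CD = 26.2 kN, N_BC = 34.27 kN, N_AB = 47.47 kN.
A_BC = 4173 mm².
A_CD = 156.9 mm².
δ_AB = 47470·407/(2720·202000) = 0.03516 mm
δ_BC = 34270·214/(4173·205000) = 0.008573 mm
δ_CD = 26200·643/(156.9·106000) = 1.013 mm
δ = Σδ_i = 1.057 mm.

1.06 mm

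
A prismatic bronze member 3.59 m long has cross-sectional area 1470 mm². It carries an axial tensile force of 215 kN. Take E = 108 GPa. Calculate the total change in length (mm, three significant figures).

δ_mech = NL/(AE) = 215000·3590/(1470·108000) = 4.862 mm.

4.86 mm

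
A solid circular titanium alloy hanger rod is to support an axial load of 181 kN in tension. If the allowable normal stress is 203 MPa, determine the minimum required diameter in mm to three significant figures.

33.7 mm

Required area A ≥ P/σ_allow = 181000/203 = 891.6 mm².
For a solid circular section, d ≥ √(4A/π) = 33.69 mm.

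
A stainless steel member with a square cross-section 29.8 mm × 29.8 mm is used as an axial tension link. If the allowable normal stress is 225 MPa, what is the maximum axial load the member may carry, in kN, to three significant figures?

200 kN

A = 888 mm².
P_max = σ_allow · A = 225 · 888 = 199800 N = 199.8 kN.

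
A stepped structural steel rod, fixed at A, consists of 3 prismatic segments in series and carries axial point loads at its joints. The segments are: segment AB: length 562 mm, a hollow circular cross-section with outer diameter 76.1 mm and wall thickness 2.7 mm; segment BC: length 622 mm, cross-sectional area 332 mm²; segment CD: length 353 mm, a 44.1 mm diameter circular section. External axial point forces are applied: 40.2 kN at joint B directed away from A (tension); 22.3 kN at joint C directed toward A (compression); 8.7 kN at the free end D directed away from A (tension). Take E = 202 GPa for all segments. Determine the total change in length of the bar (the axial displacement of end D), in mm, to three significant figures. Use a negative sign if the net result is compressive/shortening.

0.00268 mm

Internal axial forces (sectioning from the free end, tension +): N_CD = 8.7 kN, N_BC = -13.6 kN, N_AB = 26.6 kN.
A_AB = 622.6 mm².
A_CD = 1527 mm².
δ_AB = 26600·562/(622.6·202000) = 0.1189 mm
δ_BC = -13600·622/(332·202000) = -0.1261 mm
δ_CD = 8700·353/(1527·202000) = 0.009953 mm
δ = Σδ_i = 0.002683 mm.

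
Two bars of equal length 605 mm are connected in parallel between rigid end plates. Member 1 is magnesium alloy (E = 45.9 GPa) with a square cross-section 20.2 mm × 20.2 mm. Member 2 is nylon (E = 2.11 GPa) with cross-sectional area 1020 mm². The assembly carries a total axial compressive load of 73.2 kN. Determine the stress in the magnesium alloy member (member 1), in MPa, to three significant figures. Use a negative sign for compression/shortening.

-161 MPa

A_1 = 408 mm².
Equal strain + equilibrium ⇒ each member carries load in proportion to AE: A₁E₁ = 18730000 N, A₂E₂ = 2152000 N, ΣAE = 20880000 N.
σ₁ = P·E₁/ΣAE = -73200·45900/20880000 = -160.9 MPa.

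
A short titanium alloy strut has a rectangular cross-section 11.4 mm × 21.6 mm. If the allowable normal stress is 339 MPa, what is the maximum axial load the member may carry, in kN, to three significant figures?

A = 246.2 mm².
P_max = σ_allow · A = 339 · 246.2 = 83480 N = 83.48 kN.

83.5 kN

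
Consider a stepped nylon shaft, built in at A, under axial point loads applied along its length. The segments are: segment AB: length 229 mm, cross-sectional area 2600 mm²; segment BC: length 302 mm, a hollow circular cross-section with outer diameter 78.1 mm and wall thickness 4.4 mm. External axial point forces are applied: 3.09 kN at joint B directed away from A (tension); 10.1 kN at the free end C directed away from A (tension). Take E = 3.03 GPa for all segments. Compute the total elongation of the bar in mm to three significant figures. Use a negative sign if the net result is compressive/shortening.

Internal axial forces (sectioning from the free end, tension +): N_BC = 10.1 kN, N_AB = 13.19 kN.
A_BC = 1019 mm².
δ_AB = 13190·229/(2600·3030) = 0.3834 mm
δ_BC = 10100·302/(1019·3030) = 0.9881 mm
δ = Σδ_i = 1.372 mm.

1.37 mm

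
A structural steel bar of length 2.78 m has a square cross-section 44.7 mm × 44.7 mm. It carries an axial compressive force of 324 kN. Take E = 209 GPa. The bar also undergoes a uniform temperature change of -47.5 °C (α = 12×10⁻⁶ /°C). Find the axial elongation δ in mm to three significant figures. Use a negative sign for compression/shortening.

-3.74 mm

A = 1998 mm².
δ_mech = NL/(AE) = -324000·2780/(1998·209000) = -2.157 mm.
δ_thermal = αLΔT = 12e-6·2780·-47.5 = -1.585 mm.
δ = δ_mech + δ_thermal = -3.741 mm.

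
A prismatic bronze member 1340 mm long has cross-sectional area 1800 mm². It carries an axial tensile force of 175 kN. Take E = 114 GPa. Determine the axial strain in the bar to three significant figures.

8.53e-04

σ = N/A = 97.22 MPa; ε = σ/E = 97.22/114000 = 8.528e-04.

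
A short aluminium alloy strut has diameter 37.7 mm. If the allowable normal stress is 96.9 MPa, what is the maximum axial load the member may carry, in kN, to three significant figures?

A = 1116 mm².
P_max = σ_allow · A = 96.9 · 1116 = 108200 N = 108.2 kN.

108 kN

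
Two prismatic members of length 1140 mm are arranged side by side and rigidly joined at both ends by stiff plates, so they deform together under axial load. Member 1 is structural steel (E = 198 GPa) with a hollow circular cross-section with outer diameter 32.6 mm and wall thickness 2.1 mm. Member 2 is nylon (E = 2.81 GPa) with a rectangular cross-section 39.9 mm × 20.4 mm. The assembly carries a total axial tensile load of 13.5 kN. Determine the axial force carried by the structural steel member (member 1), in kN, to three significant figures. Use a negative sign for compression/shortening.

A_1 = 201.2 mm².
A_2 = 814 mm².
Equal strain + equilibrium ⇒ each member carries load in proportion to AE: A₁E₁ = 39840000 N, A₂E₂ = 2287000 N, ΣAE = 42130000 N.
F₁ = P·A₁E₁/ΣAE = 13500·39840000/42130000 = 12770 N.

12.8 kN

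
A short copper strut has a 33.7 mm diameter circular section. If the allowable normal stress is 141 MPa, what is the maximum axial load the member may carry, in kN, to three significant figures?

A = 892 mm².
P_max = σ_allow · A = 141 · 892 = 125800 N = 125.8 kN.

126 kN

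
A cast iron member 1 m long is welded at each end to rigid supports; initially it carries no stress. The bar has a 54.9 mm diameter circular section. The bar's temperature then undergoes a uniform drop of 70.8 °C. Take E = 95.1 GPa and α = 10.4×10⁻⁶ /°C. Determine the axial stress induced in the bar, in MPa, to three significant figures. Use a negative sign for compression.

70.0 MPa

Free thermal expansion αLΔT = 10.4e-6 · 1000 · -70.8 = -0.7363 mm.
The walls impose strain ε = −(-0.7363)/1000 = 7.3632e-04; σ = Eε = 95100 · 7.3632e-04 = 70.02 MPa.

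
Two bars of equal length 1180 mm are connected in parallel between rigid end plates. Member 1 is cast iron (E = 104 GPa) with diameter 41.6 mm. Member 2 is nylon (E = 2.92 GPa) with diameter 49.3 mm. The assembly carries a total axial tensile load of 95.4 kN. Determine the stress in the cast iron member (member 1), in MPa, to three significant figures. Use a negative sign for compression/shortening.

67.5 MPa

A_1 = 1359 mm².
A_2 = 1909 mm².
Equal strain + equilibrium ⇒ each member carries load in proportion to AE: A₁E₁ = 141400000 N, A₂E₂ = 5574000 N, ΣAE = 146900000 N.
σ₁ = P·E₁/ΣAE = 95400·104000/146900000 = 67.53 MPa.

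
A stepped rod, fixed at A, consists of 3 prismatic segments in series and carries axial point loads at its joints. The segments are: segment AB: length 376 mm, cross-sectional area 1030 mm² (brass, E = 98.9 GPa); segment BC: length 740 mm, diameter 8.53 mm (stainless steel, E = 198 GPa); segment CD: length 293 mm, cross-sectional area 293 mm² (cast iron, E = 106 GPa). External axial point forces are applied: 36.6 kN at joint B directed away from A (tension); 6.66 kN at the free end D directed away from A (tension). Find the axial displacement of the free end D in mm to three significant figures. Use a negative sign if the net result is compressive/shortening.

Internal axial forces (sectioning from the free end, tension +): N_CD = 6.66 kN, N_BC = 6.66 kN, N_AB = 43.26 kN.
A_BC = 57.15 mm².
δ_AB = 43260·376/(1030·98900) = 0.1597 mm
δ_BC = 6660·740/(57.15·198000) = 0.4356 mm
δ_CD = 6660·293/(293·106000) = 0.06283 mm
δ = Σδ_i = 0.6581 mm.

0.658 mm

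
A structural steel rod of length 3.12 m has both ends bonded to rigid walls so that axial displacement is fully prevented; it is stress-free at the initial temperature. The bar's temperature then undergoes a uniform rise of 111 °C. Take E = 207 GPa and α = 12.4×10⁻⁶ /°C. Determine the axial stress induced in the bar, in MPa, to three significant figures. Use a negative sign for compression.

-285 MPa

Free thermal expansion αLΔT = 12.4e-6 · 3120 · 111 = 4.294 mm.
The walls impose strain ε = −(4.294)/3120 = -1.3764e-03; σ = Eε = 207000 · -1.3764e-03 = -284.9 MPa.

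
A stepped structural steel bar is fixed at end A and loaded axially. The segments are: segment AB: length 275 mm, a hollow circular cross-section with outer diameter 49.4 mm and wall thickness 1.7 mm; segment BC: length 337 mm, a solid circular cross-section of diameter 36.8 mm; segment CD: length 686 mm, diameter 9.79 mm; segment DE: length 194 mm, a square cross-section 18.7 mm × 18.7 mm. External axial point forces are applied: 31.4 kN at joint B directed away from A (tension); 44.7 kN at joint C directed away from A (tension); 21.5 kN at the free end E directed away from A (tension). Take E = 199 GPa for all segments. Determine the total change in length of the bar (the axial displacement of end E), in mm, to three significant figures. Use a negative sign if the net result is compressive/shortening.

1.68 mm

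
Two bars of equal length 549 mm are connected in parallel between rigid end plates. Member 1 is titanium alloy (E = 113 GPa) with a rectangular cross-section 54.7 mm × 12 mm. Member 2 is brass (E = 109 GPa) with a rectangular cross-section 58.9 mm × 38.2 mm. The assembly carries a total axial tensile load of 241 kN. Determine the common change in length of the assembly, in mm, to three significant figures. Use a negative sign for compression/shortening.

0.414 mm

A_1 = 656.4 mm².
A_2 = 2250 mm².
Equal strain + equilibrium ⇒ each member carries load in proportion to AE: A₁E₁ = 74170000 N, A₂E₂ = 245200000 N, ΣAE = 319400000 N.
δ = PL/ΣAE = 241000·549/319400000 = 0.4142 mm.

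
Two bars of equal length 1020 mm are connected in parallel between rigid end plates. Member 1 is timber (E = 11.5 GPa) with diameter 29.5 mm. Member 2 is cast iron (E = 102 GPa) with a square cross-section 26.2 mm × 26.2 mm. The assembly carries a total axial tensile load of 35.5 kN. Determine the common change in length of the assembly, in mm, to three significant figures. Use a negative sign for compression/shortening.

A_1 = 683.5 mm².
A_2 = 686.4 mm².
Equal strain + equilibrium ⇒ each member carries load in proportion to AE: A₁E₁ = 7860000 N, A₂E₂ = 70020000 N, ΣAE = 77880000 N.
δ = PL/ΣAE = 35500·1020/77880000 = 0.465 mm.

0.465 mm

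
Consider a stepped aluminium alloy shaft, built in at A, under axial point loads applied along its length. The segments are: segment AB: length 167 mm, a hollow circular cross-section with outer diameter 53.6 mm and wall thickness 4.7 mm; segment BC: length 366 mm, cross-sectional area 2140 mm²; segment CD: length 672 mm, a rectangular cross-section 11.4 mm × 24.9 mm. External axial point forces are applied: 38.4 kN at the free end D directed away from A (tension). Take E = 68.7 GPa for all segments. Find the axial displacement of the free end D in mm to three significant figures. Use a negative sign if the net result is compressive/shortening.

1.55 mm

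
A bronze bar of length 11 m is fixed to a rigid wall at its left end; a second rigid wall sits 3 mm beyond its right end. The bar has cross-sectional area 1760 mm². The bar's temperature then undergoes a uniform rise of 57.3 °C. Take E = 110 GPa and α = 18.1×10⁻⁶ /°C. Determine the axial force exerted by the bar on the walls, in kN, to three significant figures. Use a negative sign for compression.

-148 kN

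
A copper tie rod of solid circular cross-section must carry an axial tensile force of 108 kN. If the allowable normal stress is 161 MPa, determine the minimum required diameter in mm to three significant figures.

Required area A ≥ P/σ_allow = 108000/161 = 670.8 mm².
For a solid circular section, d ≥ √(4A/π) = 29.22 mm.

29.2 mm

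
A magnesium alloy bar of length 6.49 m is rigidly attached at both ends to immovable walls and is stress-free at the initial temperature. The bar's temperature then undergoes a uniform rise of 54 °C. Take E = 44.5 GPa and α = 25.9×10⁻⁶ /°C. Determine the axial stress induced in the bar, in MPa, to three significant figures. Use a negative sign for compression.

-62.2 MPa

Free thermal expansion αLΔT = 25.9e-6 · 6490 · 54 = 9.077 mm.
The walls impose strain ε = −(9.077)/6490 = -1.3986e-03; σ = Eε = 44500 · -1.3986e-03 = -62.24 MPa.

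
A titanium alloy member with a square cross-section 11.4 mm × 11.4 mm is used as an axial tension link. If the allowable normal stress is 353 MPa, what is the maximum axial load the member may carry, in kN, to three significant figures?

45.9 kN

A = 130 mm².
P_max = σ_allow · A = 353 · 130 = 45880 N = 45.88 kN.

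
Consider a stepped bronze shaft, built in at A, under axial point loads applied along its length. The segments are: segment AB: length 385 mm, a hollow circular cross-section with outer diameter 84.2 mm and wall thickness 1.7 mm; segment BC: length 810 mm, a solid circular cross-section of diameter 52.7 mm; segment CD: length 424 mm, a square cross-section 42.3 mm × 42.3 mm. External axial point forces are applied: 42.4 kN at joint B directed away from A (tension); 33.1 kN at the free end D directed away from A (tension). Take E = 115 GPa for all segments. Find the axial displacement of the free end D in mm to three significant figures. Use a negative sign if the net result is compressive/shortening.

0.749 mm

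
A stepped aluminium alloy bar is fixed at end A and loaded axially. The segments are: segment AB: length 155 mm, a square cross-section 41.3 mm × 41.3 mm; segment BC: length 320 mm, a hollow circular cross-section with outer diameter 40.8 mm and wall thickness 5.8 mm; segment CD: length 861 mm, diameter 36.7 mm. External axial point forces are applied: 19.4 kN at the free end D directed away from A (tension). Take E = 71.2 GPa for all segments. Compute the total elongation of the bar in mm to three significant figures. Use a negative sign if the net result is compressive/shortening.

Internal axial forces (sectioning from the free end, tension +): N_CD = 19.4 kN, N_BC = 19.4 kN, N_AB = 19.4 kN.
A_AB = 1706 mm².
A_BC = 637.7 mm².
A_CD = 1058 mm².
δ_AB = 19400·155/(1706·71200) = 0.02476 mm
δ_BC = 19400·320/(637.7·71200) = 0.1367 mm
δ_CD = 19400·861/(1058·71200) = 0.2218 mm
δ = Σδ_i = 0.3832 mm.

0.383 mm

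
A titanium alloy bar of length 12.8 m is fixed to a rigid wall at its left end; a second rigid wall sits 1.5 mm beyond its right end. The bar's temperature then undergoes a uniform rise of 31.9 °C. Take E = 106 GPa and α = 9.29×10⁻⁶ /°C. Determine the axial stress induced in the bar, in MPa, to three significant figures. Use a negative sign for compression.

-19.0 MPa

Free thermal expansion αLΔT = 9.29e-6 · 12800 · 31.9 = 3.793 mm.
The walls engage after the gap closes; constrained expansion = 3.793 − 1.5 = 2.293 mm.
The walls impose strain ε = −(2.293)/12800 = -1.7916e-04; σ = Eε = 106000 · -1.7916e-04 = -18.99 MPa.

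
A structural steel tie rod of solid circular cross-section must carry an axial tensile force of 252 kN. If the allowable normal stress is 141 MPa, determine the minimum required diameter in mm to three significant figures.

47.7 mm

Required area A ≥ P/σ_allow = 252000/141 = 1787 mm².
For a solid circular section, d ≥ √(4A/π) = 47.7 mm.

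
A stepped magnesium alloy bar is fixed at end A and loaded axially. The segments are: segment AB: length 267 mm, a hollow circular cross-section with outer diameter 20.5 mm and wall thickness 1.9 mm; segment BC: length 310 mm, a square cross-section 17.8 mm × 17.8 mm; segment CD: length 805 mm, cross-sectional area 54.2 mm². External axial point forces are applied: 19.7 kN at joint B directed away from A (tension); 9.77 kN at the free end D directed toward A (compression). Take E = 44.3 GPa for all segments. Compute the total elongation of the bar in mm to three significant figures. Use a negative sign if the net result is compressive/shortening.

-2.95 mm

Internal axial forces (sectioning from the free end, tension +): N_CD = -9.77 kN, N_BC = -9.77 kN, N_AB = 9.93 kN.
A_AB = 111 mm².
A_BC = 316.8 mm².
δ_AB = 9930·267/(111·44300) = 0.5391 mm
δ_BC = -9770·310/(316.8·44300) = -0.2158 mm
δ_CD = -9770·805/(54.2·44300) = -3.276 mm
δ = Σδ_i = -2.952 mm.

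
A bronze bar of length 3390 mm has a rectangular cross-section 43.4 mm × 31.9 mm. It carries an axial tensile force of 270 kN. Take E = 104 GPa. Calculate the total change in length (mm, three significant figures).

A = 1384 mm².
δ_mech = NL/(AE) = 270000·3390/(1384·104000) = 6.357 mm.

6.36 mm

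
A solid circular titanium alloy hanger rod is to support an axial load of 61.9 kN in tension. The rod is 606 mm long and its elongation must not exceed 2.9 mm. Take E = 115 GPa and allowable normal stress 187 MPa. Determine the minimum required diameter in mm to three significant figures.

Required area A ≥ P/σ_allow = 61900/187 = 331 mm².
For a solid circular section, d ≥ √(4A/π) = 20.53 mm.
Elongation limit: A ≥ PL/(Eδ_allow) = 61900·606/(115000·2.9) = 112.5 mm² ⇒ d ≥ 11.97 mm.
The stress limit governs.

20.5 mm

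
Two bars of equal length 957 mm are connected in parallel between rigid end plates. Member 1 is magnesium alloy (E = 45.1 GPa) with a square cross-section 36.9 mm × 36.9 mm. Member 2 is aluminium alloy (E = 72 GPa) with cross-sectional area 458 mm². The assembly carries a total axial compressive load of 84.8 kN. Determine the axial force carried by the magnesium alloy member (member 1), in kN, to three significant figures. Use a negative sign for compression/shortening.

-55.2 kN

A_1 = 1362 mm².
Equal strain + equilibrium ⇒ each member carries load in proportion to AE: A₁E₁ = 61410000 N, A₂E₂ = 32980000 N, ΣAE = 94380000 N.
F₁ = P·A₁E₁/ΣAE = -84800·61410000/94380000 = -55170 N.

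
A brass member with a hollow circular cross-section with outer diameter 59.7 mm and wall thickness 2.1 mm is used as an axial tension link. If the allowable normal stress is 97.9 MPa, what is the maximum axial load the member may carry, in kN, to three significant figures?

37.2 kN

A = 380 mm².
P_max = σ_allow · A = 97.9 · 380 = 37200 N = 37.2 kN.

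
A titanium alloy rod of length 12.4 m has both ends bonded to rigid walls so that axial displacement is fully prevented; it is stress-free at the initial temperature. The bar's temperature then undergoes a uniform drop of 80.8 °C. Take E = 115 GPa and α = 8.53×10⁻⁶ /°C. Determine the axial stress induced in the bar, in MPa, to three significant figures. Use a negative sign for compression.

79.3 MPa

Free thermal expansion αLΔT = 8.53e-6 · 12400 · -80.8 = -8.546 mm.
The walls impose strain ε = −(-8.546)/12400 = 6.8922e-04; σ = Eε = 115000 · 6.8922e-04 = 79.26 MPa.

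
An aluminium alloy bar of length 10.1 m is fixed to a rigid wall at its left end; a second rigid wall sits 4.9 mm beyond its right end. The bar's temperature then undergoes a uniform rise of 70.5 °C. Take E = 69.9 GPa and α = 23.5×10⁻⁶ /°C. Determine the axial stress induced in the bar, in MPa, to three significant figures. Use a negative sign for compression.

Free thermal expansion αLΔT = 23.5e-6 · 10100 · 70.5 = 16.73 mm.
The walls engage after the gap closes; constrained expansion = 16.73 − 4.9 = 11.83 mm.
The walls impose strain ε = −(11.83)/10100 = -1.1716e-03; σ = Eε = 69900 · -1.1716e-03 = -81.89 MPa.

-81.9 MPa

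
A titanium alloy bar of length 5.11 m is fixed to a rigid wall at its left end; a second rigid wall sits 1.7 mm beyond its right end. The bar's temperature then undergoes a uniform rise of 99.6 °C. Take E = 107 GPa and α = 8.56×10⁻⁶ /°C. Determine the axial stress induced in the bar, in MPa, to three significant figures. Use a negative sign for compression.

Free thermal expansion αLΔT = 8.56e-6 · 5110 · 99.6 = 4.357 mm.
The walls engage after the gap closes; constrained expansion = 4.357 − 1.7 = 2.657 mm.
The walls impose strain ε = −(2.657)/5110 = -5.1989e-04; σ = Eε = 107000 · -5.1989e-04 = -55.63 MPa.

-55.6 MPa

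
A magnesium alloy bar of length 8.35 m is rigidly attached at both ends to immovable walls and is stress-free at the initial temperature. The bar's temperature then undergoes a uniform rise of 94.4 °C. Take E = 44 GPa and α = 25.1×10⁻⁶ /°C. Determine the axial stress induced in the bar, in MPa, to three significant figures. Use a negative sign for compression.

-104 MPa

Free thermal expansion αLΔT = 25.1e-6 · 8350 · 94.4 = 19.78 mm.
The walls impose strain ε = −(19.78)/8350 = -2.3694e-03; σ = Eε = 44000 · -2.3694e-03 = -104.3 MPa.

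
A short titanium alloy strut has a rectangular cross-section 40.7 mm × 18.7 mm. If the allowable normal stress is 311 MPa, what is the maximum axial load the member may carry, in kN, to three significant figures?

A = 761.1 mm².
P_max = σ_allow · A = 311 · 761.1 = 236700 N = 236.7 kN.

237 kN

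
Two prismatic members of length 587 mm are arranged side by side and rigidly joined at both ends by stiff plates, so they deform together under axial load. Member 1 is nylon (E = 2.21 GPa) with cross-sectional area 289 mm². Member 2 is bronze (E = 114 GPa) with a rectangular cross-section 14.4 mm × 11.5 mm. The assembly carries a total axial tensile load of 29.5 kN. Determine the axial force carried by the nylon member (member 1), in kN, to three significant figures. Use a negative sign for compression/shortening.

0.965 kN

A_2 = 165.6 mm².
Equal strain + equilibrium ⇒ each member carries load in proportion to AE: A₁E₁ = 638700 N, A₂E₂ = 18880000 N, ΣAE = 19520000 N.
F₁ = P·A₁E₁/ΣAE = 29500·638700/19520000 = 965.4 N.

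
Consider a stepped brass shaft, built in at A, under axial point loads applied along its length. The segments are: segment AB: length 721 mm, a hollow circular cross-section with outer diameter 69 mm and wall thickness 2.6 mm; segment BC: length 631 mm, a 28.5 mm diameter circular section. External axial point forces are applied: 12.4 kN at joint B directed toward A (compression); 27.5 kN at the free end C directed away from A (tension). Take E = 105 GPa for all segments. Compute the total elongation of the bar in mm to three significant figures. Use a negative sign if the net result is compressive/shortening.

0.450 mm

Internal axial forces (sectioning from the free end, tension +): N_BC = 27.5 kN, N_AB = 15.1 kN.
A_AB = 542.4 mm².
A_BC = 637.9 mm².
δ_AB = 15100·721/(542.4·105000) = 0.1912 mm
δ_BC = 27500·631/(637.9·105000) = 0.2591 mm
δ = Σδ_i = 0.4502 mm.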